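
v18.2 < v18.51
True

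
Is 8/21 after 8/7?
Yes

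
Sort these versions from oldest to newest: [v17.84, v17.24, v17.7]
[v17.7, v17.24, v17.84]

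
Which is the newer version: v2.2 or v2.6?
v2.6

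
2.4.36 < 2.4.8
False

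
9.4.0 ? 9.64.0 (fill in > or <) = <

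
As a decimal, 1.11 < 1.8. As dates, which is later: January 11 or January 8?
January 11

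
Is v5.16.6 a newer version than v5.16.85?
No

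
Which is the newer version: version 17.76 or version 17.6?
version 17.76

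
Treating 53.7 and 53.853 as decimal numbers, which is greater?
53.853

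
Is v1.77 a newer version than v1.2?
Yes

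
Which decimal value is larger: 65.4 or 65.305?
65.4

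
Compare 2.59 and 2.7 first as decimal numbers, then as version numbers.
As decimals: 2.59 < 2.7. As versions: v2.59 > v2.7 (minor version 59 > 7).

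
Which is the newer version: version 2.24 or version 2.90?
version 2.90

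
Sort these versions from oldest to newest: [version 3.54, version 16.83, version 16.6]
[version 3.54, version 16.6, version 16.83]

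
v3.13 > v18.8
False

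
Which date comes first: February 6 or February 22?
February 6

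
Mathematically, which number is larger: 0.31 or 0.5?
0.5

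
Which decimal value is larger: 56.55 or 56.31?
56.55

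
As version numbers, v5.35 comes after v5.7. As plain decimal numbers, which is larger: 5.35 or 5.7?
5.7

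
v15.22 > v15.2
True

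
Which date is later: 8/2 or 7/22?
8/2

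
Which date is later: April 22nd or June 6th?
June 6th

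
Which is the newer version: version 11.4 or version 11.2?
version 11.4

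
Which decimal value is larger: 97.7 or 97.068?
97.7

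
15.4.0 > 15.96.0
False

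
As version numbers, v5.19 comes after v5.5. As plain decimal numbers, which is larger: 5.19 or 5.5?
5.5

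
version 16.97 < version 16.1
False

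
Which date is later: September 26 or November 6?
November 6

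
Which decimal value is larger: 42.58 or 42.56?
42.58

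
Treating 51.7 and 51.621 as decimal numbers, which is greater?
51.7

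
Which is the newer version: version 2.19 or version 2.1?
version 2.19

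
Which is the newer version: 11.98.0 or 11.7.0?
11.98.0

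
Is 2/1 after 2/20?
No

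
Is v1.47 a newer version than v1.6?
Yes. Version numbers are compared segment by segment as integers, not as decimals: minor version 47 > 6, so v1.47 > v1.6 (even though the decimal 1.47 < 1.6).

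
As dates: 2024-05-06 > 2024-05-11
False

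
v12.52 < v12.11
False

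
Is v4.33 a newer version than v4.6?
Yes. Version numbers are compared segment by segment as integers, not as decimals: minor version 33 > 6, so v4.33 > v4.6 (even though the decimal 4.33 < 4.6).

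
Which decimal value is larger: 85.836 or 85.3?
85.836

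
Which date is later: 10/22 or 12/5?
12/5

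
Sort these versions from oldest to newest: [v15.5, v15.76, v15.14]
[v15.5, v15.14, v15.76]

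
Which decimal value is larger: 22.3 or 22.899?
22.899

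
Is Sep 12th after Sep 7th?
Yes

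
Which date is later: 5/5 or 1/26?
5/5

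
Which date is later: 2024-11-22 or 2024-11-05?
2024-11-22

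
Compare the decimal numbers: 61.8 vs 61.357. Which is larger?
61.8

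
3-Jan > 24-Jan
False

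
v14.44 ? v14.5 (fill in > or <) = >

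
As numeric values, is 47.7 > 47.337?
True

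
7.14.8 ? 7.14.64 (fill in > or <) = <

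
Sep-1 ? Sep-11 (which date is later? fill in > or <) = <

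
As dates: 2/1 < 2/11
True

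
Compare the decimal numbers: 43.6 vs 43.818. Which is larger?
43.818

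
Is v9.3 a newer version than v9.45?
No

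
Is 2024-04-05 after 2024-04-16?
No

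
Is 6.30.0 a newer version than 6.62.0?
No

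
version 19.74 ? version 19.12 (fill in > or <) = >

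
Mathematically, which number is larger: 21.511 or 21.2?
21.511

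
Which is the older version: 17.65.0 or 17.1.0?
17.1.0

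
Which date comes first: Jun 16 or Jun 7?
Jun 7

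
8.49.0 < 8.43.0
False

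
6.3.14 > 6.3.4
True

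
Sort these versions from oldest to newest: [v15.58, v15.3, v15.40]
[v15.3, v15.40, v15.58]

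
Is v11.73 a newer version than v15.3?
No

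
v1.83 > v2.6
False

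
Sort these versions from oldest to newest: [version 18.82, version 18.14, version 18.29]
[version 18.14, version 18.29, version 18.82]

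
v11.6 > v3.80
True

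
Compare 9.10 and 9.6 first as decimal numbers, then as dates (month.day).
As decimals: 9.10 < 9.6. As dates: 9/10 is later than 9/6 (day 10 > day 6).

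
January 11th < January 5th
False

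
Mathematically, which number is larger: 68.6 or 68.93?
68.93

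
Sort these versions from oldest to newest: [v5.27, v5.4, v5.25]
[v5.4, v5.25, v5.27]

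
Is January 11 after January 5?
Yes. Day 11 comes after day 5 in January — this is a date comparison, not a decimal one (the decimal 1.11 would be smaller than 1.5).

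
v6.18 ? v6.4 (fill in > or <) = >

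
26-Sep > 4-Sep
True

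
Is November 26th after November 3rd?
Yes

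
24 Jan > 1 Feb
False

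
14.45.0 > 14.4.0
True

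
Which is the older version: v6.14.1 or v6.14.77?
v6.14.1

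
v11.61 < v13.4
True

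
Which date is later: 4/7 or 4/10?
4/10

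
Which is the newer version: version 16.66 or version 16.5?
version 16.66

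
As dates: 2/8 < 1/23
False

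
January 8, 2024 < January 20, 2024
True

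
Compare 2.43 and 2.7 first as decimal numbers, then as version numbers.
As decimals: 2.43 < 2.7. As versions: v2.43 > v2.7 (minor version 43 > 7).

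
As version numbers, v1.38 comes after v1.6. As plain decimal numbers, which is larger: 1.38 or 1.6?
1.6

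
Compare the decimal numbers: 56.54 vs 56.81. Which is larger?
56.81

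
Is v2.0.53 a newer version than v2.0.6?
Yes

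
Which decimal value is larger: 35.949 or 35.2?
35.949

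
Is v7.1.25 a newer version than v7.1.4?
Yes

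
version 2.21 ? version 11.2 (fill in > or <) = <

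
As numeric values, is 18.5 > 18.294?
True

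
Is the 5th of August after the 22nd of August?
No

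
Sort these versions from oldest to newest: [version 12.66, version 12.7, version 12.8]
[version 12.7, version 12.8, version 12.66]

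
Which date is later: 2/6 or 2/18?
2/18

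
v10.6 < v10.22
True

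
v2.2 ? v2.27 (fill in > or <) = <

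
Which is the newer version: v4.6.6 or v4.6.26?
v4.6.26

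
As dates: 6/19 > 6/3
True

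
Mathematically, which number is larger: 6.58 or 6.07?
6.58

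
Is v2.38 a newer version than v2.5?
Yes. Version numbers are compared segment by segment as integers, not as decimals: minor version 38 > 5, so v2.38 > v2.5 (even though the decimal 2.38 < 2.5).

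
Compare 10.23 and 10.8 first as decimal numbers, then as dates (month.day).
As decimals: 10.23 < 10.8. As dates: 10/23 is later than 10/8 (day 23 > day 8).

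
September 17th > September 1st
True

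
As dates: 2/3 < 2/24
True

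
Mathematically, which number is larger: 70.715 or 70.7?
70.715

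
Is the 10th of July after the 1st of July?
Yes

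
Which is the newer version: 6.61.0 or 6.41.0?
6.61.0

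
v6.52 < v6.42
False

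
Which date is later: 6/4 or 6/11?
6/11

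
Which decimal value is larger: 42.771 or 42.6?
42.771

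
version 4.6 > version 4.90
False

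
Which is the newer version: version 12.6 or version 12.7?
version 12.7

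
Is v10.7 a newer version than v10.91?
No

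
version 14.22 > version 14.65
False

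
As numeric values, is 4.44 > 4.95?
False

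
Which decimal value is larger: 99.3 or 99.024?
99.3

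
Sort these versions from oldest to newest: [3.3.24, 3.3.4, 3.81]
[3.3.4, 3.3.24, 3.81]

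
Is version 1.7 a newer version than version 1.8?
No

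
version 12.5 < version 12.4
False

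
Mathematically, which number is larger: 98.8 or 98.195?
98.8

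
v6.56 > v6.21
True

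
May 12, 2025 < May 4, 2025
False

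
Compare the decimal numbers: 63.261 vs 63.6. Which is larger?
63.6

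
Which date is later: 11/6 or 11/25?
11/25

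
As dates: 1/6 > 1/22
False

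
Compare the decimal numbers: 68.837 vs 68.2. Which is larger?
68.837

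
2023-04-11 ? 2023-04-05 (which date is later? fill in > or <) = >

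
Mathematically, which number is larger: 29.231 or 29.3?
29.3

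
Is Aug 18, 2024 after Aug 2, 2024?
Yes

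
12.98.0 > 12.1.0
True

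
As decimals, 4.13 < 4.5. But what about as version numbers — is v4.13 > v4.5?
True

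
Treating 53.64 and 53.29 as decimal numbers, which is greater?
53.64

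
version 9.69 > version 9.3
True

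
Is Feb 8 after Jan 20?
Yes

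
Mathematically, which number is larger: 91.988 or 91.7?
91.988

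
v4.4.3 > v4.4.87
False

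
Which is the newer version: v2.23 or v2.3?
v2.23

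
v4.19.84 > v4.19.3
True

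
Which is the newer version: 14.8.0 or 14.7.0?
14.8.0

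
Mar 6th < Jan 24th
False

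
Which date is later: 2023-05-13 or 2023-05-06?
2023-05-13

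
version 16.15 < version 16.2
False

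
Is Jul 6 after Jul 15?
No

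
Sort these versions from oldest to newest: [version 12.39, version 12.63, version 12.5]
[version 12.5, version 12.39, version 12.63]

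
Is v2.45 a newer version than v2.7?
Yes. Version numbers are compared segment by segment as integers, not as decimals: minor version 45 > 7, so v2.45 > v2.7 (even though the decimal 2.45 < 2.7).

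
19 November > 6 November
True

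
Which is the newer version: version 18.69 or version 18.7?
version 18.69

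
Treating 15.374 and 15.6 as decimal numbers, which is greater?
15.6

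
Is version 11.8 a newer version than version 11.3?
Yes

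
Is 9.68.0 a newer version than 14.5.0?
No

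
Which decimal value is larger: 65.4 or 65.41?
65.41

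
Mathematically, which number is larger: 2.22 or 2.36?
2.36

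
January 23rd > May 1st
False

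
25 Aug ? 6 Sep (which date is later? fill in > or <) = <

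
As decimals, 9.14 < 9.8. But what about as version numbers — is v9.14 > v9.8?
True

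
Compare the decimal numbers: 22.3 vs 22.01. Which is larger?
22.3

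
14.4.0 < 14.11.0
True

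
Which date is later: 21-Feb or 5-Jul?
5-Jul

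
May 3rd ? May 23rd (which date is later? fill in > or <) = <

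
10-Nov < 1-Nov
False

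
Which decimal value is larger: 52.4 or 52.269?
52.4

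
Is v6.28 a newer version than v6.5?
Yes. Version numbers are compared segment by segment as integers, not as decimals: minor version 28 > 5, so v6.28 > v6.5 (even though the decimal 6.28 < 6.5).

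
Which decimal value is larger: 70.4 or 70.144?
70.4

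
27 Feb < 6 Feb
False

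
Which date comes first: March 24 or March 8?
March 8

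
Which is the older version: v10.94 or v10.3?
v10.3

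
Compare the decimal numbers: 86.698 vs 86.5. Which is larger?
86.698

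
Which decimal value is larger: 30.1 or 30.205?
30.205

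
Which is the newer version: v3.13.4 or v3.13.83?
v3.13.83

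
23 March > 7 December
False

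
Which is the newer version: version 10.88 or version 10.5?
version 10.88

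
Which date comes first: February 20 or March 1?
February 20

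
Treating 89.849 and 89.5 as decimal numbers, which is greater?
89.849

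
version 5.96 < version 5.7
False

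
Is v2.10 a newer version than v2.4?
Yes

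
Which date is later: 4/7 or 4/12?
4/12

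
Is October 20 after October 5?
Yes. Day 20 comes after day 5 in October — this is a date comparison, not a decimal one (the decimal 10.20 would be smaller than 10.5).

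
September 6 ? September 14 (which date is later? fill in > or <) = <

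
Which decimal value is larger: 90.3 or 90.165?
90.3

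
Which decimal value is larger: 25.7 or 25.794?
25.794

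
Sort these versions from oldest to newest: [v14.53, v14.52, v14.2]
[v14.2, v14.52, v14.53]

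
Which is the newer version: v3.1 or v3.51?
v3.51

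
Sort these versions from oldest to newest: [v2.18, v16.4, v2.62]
[v2.18, v2.62, v16.4]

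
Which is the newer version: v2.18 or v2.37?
v2.37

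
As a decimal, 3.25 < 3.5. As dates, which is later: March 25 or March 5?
March 25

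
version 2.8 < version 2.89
True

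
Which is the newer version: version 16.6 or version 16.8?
version 16.8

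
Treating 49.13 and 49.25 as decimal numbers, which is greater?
49.25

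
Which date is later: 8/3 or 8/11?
8/11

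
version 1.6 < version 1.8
True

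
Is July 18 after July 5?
Yes. Day 18 comes after day 5 in July — this is a date comparison, not a decimal one (the decimal 7.18 would be smaller than 7.5).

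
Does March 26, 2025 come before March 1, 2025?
No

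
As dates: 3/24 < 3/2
False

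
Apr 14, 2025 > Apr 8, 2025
True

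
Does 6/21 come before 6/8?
No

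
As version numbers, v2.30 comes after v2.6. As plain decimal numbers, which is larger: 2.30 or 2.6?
2.6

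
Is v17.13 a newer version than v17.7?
Yes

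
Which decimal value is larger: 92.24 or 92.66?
92.66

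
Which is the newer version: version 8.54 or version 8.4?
version 8.54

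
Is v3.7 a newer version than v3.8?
No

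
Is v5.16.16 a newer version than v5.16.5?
Yes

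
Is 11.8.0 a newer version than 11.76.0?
No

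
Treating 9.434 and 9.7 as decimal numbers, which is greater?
9.7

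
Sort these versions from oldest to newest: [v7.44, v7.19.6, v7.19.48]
[v7.19.6, v7.19.48, v7.44]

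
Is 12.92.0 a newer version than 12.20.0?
Yes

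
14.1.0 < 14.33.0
True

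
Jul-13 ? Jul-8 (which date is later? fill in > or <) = >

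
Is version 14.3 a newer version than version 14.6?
No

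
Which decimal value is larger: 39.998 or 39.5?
39.998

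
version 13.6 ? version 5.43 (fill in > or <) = >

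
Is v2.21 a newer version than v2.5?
Yes. Version numbers are compared segment by segment as integers, not as decimals: minor version 21 > 5, so v2.21 > v2.5 (even though the decimal 2.21 < 2.5).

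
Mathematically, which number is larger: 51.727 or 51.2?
51.727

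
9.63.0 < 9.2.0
False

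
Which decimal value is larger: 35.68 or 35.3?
35.68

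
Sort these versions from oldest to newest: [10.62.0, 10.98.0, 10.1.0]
[10.1.0, 10.62.0, 10.98.0]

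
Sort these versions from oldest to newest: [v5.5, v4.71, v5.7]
[v4.71, v5.5, v5.7]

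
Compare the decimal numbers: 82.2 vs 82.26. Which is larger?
82.26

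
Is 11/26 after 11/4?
Yes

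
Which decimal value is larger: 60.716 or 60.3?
60.716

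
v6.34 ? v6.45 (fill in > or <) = <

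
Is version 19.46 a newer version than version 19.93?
No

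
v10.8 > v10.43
False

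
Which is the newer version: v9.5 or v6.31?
v9.5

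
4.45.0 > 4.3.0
True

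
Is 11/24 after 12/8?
No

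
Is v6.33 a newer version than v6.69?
No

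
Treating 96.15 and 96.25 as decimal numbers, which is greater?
96.25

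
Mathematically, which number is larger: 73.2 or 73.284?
73.284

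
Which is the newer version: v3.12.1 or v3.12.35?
v3.12.35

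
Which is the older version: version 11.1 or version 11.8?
version 11.1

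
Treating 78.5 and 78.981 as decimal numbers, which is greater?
78.981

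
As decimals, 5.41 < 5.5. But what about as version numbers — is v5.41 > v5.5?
True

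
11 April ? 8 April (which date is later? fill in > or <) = >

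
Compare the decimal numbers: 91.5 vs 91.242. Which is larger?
91.5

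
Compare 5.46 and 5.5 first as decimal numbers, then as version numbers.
As decimals: 5.46 < 5.5. As versions: v5.46 > v5.5 (minor version 46 > 5).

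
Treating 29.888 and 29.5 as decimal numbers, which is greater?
29.888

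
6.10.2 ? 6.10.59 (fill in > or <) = <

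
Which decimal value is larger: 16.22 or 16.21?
16.22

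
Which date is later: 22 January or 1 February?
1 February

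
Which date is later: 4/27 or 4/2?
4/27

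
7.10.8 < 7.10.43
True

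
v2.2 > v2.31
False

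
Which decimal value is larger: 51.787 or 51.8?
51.8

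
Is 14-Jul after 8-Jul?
Yes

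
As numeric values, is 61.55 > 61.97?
False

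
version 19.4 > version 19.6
False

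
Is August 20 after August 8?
Yes. Day 20 comes after day 8 in August — this is a date comparison, not a decimal one (the decimal 8.20 would be smaller than 8.8).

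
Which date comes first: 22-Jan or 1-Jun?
22-Jan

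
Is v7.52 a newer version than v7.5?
Yes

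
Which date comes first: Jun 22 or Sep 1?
Jun 22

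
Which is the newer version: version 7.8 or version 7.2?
version 7.8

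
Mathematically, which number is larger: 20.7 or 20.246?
20.7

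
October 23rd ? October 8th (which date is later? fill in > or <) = >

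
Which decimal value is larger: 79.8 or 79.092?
79.8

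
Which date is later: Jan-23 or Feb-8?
Feb-8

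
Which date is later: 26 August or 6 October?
6 October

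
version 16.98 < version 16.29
False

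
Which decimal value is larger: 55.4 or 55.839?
55.839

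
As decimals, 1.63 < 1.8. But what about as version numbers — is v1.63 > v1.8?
True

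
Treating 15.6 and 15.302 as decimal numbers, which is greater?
15.6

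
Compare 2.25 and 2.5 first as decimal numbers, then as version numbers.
As decimals: 2.25 < 2.5. As versions: v2.25 > v2.5 (minor version 25 > 5).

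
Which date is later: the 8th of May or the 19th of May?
the 19th of May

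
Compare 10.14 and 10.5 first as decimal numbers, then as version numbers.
As decimals: 10.14 < 10.5. As versions: v10.14 > v10.5 (minor version 14 > 5).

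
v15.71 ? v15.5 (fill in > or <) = >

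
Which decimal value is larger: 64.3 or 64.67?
64.67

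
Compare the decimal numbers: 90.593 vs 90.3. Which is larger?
90.593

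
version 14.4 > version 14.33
False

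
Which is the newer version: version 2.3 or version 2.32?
version 2.32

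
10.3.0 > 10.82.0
False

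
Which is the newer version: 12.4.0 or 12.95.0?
12.95.0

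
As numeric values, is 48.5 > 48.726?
False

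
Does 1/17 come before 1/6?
No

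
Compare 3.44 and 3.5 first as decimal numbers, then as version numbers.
As decimals: 3.44 < 3.5. As versions: v3.44 > v3.5 (minor version 44 > 5).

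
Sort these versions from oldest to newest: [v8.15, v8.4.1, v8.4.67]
[v8.4.1, v8.4.67, v8.15]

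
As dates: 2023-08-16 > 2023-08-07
True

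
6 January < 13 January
True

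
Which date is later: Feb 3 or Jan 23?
Feb 3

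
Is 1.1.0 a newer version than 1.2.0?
No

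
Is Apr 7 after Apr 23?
No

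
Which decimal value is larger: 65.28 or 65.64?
65.64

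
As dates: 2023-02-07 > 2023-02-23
False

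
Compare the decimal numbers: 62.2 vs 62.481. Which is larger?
62.481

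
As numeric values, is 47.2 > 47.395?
False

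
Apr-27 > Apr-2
True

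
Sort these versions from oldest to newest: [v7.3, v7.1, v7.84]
[v7.1, v7.3, v7.84]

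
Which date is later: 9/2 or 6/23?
9/2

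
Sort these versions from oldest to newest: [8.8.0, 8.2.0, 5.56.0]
[5.56.0, 8.2.0, 8.8.0]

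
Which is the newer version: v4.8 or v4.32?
v4.32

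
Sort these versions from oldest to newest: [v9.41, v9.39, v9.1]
[v9.1, v9.39, v9.41]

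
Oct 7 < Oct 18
True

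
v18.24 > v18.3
True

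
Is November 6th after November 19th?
No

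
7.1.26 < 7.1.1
False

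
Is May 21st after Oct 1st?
No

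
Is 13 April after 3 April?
Yes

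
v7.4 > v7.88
False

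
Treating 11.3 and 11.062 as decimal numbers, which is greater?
11.3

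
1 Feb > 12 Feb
False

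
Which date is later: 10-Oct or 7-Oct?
10-Oct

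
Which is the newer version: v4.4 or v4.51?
v4.51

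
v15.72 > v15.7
True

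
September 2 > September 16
False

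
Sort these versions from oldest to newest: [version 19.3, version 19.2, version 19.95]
[version 19.2, version 19.3, version 19.95]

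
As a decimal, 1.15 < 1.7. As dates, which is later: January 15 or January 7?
January 15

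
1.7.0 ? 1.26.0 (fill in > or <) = <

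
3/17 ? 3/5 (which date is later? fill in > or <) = >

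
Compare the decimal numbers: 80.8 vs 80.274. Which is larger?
80.8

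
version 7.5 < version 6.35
False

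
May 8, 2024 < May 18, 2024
True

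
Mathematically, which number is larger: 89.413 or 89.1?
89.413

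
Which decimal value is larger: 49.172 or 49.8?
49.8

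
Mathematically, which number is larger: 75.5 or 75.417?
75.5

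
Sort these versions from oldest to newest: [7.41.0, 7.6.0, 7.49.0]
[7.6.0, 7.41.0, 7.49.0]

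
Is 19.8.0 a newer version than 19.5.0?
Yes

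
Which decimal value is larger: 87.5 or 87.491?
87.5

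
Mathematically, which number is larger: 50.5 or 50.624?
50.624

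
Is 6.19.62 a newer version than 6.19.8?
Yes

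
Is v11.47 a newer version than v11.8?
Yes. Version numbers are compared segment by segment as integers, not as decimals: minor version 47 > 8, so v11.47 > v11.8 (even though the decimal 11.47 < 11.8).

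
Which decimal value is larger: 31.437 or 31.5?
31.5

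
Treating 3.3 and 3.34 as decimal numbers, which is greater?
3.34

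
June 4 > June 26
False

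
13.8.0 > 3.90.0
True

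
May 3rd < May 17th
True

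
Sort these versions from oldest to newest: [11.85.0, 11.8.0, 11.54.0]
[11.8.0, 11.54.0, 11.85.0]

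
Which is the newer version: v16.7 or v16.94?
v16.94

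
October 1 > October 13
False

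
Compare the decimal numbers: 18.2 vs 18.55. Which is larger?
18.55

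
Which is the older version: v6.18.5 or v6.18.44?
v6.18.5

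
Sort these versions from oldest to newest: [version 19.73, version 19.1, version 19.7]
[version 19.1, version 19.7, version 19.73]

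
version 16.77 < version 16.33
False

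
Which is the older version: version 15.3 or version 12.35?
version 12.35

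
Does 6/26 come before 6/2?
No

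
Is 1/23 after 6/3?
No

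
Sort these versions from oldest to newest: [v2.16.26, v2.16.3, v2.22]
[v2.16.3, v2.16.26, v2.22]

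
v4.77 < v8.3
True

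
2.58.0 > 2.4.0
True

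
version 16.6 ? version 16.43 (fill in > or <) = <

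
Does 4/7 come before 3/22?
No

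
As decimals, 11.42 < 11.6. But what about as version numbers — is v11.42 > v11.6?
True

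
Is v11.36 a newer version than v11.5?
Yes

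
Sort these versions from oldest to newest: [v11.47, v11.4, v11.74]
[v11.4, v11.47, v11.74]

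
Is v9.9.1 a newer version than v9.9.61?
No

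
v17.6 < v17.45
True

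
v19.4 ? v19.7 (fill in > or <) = <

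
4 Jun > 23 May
True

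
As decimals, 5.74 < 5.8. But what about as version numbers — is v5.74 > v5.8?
True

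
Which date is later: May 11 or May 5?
May 11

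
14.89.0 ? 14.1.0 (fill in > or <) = >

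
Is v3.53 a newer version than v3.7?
Yes. Version numbers are compared segment by segment as integers, not as decimals: minor version 53 > 7, so v3.53 > v3.7 (even though the decimal 3.53 < 3.7).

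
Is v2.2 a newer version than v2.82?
No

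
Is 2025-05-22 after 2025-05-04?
Yes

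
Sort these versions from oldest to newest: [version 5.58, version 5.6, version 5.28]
[version 5.6, version 5.28, version 5.58]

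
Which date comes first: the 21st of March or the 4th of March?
the 4th of March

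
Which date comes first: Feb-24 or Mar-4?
Feb-24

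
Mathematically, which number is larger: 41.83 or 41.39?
41.83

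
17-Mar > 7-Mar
True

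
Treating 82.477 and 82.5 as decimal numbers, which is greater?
82.5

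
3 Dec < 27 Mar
False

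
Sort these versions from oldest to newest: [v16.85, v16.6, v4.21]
[v4.21, v16.6, v16.85]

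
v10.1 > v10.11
False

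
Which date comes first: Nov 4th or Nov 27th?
Nov 4th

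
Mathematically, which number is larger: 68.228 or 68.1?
68.228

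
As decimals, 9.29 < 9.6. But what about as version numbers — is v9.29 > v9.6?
True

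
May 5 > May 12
False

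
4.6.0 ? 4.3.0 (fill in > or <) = >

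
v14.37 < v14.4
False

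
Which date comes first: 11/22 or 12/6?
11/22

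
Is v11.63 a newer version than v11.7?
Yes. Version numbers are compared segment by segment as integers, not as decimals: minor version 63 > 7, so v11.63 > v11.7 (even though the decimal 11.63 < 11.7).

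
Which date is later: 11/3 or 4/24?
11/3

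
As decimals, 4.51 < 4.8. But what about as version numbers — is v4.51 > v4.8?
True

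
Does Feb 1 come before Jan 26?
No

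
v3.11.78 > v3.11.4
True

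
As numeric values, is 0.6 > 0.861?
False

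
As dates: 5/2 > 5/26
False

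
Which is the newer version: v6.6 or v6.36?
v6.36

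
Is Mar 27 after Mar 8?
Yes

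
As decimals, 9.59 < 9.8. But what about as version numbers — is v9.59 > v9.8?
True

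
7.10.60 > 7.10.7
True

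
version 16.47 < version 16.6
False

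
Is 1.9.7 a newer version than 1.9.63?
No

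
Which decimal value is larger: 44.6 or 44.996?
44.996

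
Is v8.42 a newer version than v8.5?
Yes. Version numbers are compared segment by segment as integers, not as decimals: minor version 42 > 5, so v8.42 > v8.5 (even though the decimal 8.42 < 8.5).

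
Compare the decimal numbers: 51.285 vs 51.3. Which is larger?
51.3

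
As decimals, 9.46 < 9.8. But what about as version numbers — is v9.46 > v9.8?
True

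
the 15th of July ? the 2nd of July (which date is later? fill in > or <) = >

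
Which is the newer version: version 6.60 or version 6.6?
version 6.60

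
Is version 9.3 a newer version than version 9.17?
No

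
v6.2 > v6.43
False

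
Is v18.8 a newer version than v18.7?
Yes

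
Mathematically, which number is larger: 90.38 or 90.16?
90.38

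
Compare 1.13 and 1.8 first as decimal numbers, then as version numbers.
As decimals: 1.13 < 1.8. As versions: v1.13 > v1.8 (minor version 13 > 8).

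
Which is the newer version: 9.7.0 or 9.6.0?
9.7.0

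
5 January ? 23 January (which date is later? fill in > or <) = <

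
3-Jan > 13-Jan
False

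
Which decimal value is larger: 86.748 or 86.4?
86.748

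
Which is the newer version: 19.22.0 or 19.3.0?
19.22.0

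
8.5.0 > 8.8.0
False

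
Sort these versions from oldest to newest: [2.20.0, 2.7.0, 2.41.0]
[2.7.0, 2.20.0, 2.41.0]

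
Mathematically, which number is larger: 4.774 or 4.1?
4.774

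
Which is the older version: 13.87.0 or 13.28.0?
13.28.0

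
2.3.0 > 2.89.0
False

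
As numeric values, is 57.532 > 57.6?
False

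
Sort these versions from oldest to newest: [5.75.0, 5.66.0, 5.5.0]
[5.5.0, 5.66.0, 5.75.0]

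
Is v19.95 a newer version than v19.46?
Yes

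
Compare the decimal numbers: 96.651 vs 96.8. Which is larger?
96.8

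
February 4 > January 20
True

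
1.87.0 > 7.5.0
False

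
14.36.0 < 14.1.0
False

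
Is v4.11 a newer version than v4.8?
Yes. Version numbers are compared segment by segment as integers, not as decimals: minor version 11 > 8, so v4.11 > v4.8 (even though the decimal 4.11 < 4.8).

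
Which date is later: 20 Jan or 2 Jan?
20 Jan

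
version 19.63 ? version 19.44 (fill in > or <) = >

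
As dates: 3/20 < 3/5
False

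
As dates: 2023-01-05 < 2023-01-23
True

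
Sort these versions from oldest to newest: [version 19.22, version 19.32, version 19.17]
[version 19.17, version 19.22, version 19.32]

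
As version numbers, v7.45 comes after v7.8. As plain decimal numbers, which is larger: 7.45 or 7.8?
7.8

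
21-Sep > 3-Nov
False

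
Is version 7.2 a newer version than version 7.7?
No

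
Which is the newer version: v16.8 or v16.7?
v16.8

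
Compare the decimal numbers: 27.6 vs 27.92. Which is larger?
27.92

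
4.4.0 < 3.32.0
False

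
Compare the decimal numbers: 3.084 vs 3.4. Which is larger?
3.4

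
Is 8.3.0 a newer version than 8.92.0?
No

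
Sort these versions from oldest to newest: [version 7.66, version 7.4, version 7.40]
[version 7.4, version 7.40, version 7.66]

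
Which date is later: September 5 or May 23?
September 5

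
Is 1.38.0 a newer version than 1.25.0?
Yes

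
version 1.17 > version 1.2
True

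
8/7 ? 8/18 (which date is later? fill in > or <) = <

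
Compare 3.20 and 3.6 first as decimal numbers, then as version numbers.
As decimals: 3.20 < 3.6. As versions: v3.20 > v3.6 (minor version 20 > 6).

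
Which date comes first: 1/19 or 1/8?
1/8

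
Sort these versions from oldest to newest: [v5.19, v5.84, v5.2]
[v5.2, v5.19, v5.84]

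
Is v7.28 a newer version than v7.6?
Yes. Version numbers are compared segment by segment as integers, not as decimals: minor version 28 > 6, so v7.28 > v7.6 (even though the decimal 7.28 < 7.6).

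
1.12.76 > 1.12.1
True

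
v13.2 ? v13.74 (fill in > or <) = <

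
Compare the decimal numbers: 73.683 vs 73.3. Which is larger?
73.683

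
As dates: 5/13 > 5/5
True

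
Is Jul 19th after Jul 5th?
Yes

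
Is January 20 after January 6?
Yes. Day 20 comes after day 6 in January — this is a date comparison, not a decimal one (the decimal 1.20 would be smaller than 1.6).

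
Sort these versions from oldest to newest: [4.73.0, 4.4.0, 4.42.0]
[4.4.0, 4.42.0, 4.73.0]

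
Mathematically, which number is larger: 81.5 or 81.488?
81.5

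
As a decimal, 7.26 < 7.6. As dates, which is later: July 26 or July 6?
July 26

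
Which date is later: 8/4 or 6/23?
8/4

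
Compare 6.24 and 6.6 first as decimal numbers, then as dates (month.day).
As decimals: 6.24 < 6.6. As dates: 6/24 is later than 6/6 (day 24 > day 6).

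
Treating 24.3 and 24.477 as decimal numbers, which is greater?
24.477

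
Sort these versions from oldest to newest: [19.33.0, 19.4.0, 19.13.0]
[19.4.0, 19.13.0, 19.33.0]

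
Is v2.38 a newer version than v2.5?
Yes. Version numbers are compared segment by segment as integers, not as decimals: minor version 38 > 5, so v2.38 > v2.5 (even though the decimal 2.38 < 2.5).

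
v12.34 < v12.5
False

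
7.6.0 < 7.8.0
True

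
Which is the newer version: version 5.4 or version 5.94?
version 5.94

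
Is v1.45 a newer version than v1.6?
Yes. Version numbers are compared segment by segment as integers, not as decimals: minor version 45 > 6, so v1.45 > v1.6 (even though the decimal 1.45 < 1.6).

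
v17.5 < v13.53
False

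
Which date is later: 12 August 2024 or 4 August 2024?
12 August 2024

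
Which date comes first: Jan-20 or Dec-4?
Jan-20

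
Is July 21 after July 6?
Yes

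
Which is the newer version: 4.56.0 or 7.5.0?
7.5.0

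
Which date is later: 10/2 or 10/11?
10/11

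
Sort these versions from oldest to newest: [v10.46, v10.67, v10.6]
[v10.6, v10.46, v10.67]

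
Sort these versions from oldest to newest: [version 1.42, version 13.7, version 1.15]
[version 1.15, version 1.42, version 13.7]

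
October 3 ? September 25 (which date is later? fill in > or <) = >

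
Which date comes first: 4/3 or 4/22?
4/3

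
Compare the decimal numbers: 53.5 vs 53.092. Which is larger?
53.5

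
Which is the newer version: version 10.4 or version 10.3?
version 10.4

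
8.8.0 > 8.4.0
True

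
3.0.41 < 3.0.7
False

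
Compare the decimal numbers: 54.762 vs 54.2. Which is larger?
54.762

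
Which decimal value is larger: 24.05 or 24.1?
24.1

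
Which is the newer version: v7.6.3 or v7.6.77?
v7.6.77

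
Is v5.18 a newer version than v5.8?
Yes. Version numbers are compared segment by segment as integers, not as decimals: minor version 18 > 8, so v5.18 > v5.8 (even though the decimal 5.18 < 5.8).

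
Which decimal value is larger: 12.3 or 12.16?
12.3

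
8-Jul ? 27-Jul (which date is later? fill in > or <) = <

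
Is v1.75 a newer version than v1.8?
Yes. Version numbers are compared segment by segment as integers, not as decimals: minor version 75 > 8, so v1.75 > v1.8 (even though the decimal 1.75 < 1.8).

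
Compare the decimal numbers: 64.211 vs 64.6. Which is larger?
64.6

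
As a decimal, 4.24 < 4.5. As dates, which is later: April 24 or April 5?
April 24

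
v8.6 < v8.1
False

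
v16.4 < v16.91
True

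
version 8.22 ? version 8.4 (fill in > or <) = >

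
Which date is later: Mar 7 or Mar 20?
Mar 20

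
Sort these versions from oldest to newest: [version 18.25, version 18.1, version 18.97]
[version 18.1, version 18.25, version 18.97]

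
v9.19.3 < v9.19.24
True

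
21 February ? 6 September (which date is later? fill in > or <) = <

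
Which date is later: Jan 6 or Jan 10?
Jan 10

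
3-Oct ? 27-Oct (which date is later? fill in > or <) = <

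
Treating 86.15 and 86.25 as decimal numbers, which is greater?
86.25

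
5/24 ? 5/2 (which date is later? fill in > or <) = >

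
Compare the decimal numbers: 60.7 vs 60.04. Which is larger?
60.7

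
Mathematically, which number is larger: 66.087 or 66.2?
66.2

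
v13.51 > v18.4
False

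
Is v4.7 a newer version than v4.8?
No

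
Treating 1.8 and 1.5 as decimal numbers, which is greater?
1.8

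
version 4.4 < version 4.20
True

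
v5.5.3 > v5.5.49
False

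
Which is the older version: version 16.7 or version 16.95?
version 16.7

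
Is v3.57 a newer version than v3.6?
Yes. Version numbers are compared segment by segment as integers, not as decimals: minor version 57 > 6, so v3.57 > v3.6 (even though the decimal 3.57 < 3.6).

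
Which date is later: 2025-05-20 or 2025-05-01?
2025-05-20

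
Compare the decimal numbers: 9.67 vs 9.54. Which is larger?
9.67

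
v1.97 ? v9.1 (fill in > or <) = <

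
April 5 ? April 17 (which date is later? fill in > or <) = <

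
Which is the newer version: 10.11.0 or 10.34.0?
10.34.0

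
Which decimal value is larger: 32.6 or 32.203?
32.6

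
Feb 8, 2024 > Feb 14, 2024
False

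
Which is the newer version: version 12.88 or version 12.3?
version 12.88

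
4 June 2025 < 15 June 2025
True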